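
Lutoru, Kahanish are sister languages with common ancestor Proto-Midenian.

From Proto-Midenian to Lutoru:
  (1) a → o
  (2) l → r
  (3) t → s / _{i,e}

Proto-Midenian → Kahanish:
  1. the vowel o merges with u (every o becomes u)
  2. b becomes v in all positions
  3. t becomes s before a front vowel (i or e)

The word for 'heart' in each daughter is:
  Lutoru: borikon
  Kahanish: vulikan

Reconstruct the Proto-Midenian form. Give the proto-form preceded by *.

Position 1: Lutoru has b, Kahanish has v. Lutoru preserves b here (none of its changes turn any other segment into b), so the proto-segment is *b.
Position 6: Lutoru has o, Kahanish has a. Kahanish preserves a here (none of its changes turn any other segment into a), so the proto-segment is *a.
Verify the candidate proto-form against each daughter:
Lutoru: start from *bolikan.
  rule 1 (vowel merger): bolikan → bolikon
  rule 2 (unconditioned shift): bolikon → borikon
  rule 3: no change — borikon
  ⇒ Lutoru borikon
Kahanish: *bolikan > bulikan > vulikan  (by vowel merger, unconditioned shift)
Only *bolikan yields all of Lutoru borikon, Kahanish vulikan.

*bolikan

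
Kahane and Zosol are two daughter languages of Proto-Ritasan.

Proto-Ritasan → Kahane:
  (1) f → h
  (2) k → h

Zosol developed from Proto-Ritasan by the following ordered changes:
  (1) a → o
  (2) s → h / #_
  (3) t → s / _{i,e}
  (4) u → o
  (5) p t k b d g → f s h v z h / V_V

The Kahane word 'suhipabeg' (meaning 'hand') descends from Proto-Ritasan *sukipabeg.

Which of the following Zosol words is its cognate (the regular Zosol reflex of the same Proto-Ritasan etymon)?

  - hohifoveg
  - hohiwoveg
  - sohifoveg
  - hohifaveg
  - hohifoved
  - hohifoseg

hohifoveg

Zosol: *sukipabeg > sukipobeg > hukipobeg > hokipobeg > hohifoveg  (by vowel merger, debuccalisation, vowel merger, intervocalic lenition)
Among the options, 'hohifoveg' alone shows every Zosol change applied in order.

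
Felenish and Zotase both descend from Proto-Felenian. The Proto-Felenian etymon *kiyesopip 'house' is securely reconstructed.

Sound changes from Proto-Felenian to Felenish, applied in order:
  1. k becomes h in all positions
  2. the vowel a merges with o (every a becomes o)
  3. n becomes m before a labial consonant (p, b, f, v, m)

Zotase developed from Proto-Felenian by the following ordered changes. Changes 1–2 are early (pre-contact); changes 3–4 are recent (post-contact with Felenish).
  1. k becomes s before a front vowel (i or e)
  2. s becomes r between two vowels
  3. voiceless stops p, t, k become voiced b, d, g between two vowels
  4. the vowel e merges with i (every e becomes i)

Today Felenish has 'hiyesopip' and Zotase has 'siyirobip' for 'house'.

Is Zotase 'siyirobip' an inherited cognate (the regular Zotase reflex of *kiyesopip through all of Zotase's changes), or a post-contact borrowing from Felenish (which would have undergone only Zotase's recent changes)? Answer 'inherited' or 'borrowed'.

If inherited, *kiyesopip would pass through all of Zotase's changes:
Zotase: start from *kiyesopip.
  rule 1 (palatalisation): kiyesopip → siyesopip
  rule 2 (rhotacism): siyesopip → siyeropip
  rule 3 (intervocalic voicing): siyeropip → siyerobip
  rule 4 (vowel merger): siyerobip → siyirobip
  ⇒ Zotase siyirobip
If borrowed from Felenish 'hiyesopip' after the early changes, it would undergo only the recent ones:
  rule 3 (intervocalic voicing): hiyesopip → hiyesobip
  rule 4 (vowel merger): hiyesobip → hiyisobip
  ⇒ as a loan: hiyisobip
Zotase 'siyirobip' matches the inherited outcome exactly, so it is an inherited cognate, not a loan.

inherited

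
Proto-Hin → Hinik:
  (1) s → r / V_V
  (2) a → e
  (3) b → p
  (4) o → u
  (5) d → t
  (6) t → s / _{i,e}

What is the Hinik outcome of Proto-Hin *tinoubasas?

Hinik: start from *tinoubasas.
  rule 1 (rhotacism): tinoubasas → tinoubaras
  rule 2 (vowel merger): tinoubaras → tinouberes
  rule 3 (unconditioned shift): tinouberes → tinouperes
  rule 4 (vowel merger): tinouperes → tinuuperes
  rule 5: no change — tinuuperes
  rule 6 (palatalisation): tinuuperes → sinuuperes
  ⇒ Hinik sinuuperes

sinuuperes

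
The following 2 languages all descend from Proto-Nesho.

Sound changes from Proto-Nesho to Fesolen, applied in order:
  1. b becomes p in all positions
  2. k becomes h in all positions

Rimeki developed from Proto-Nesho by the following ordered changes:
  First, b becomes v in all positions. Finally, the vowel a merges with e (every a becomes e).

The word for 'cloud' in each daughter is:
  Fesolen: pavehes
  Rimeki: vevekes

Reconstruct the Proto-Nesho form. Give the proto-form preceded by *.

Position 1: Fesolen has p, Rimeki has v. Taking the neighbouring segments as reconstructed: Fesolen p could go back to *p or *b; Rimeki v could go back to *b or *v — the one source consistent with every daughter is *b.
Position 2: Fesolen has a, Rimeki has e. Fesolen preserves a here (none of its changes turn any other segment into a), so the proto-segment is *a.
Position 5: Fesolen has h, Rimeki has k. Rimeki preserves k here (none of its changes turn any other segment into k), so the proto-segment is *k.
The remaining positions agree across the daughters. Check the candidate against every language:
Fesolen: start from *bavekes.
  rule 1 (unconditioned shift): bavekes → pavekes
  rule 2 (unconditioned shift): pavekes → pavehes
  ⇒ Fesolen pavehes
Rimeki: *bavekes > vavekes > vevekes  (by unconditioned shift, vowel merger)
*bavekes is the unique common source.

*bavekes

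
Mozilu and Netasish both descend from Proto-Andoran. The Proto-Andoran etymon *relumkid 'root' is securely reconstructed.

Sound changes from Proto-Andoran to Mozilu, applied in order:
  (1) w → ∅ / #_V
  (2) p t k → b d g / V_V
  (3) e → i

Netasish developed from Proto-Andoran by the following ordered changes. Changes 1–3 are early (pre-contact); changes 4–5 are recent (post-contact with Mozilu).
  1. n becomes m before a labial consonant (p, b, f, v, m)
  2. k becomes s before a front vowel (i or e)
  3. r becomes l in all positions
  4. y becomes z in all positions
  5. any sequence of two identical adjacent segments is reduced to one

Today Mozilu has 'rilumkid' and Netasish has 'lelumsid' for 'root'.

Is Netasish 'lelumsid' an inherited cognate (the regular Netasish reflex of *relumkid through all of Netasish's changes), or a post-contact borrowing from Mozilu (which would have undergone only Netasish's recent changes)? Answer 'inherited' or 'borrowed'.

inherited

If inherited, *relumkid would pass through all of Netasish's changes:
Netasish: *relumkid > relumsid > lelumsid  (by palatalisation, unconditioned shift)
If borrowed from Mozilu 'rilumkid' after the early changes, it would undergo only the recent ones:
  rule 4 (unconditioned shift): no change (rilumkid)
  rule 5 (degemination): no change (rilumkid)
  ⇒ as a loan: rilumkid
Netasish 'lelumsid' matches the inherited outcome exactly, so it is an inherited cognate, not a loan.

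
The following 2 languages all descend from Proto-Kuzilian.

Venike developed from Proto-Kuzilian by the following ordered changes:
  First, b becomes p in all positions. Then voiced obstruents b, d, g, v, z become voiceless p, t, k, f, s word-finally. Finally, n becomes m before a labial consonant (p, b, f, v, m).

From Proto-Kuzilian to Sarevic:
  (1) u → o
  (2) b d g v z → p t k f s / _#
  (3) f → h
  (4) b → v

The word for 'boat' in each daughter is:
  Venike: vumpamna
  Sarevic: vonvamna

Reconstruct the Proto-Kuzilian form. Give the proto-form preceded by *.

Position 3: Venike has m, Sarevic has n. Sarevic preserves n here (none of its changes turn any other segment into n), so the proto-segment is *n.
Position 4: Venike has p, Sarevic has v. Taking the neighbouring segments as reconstructed: Venike p could go back to *p or *b; Sarevic v could go back to *b or *v — the one source consistent with every daughter is *b.
Position 2: Venike has u, Sarevic has o. Venike preserves u here (none of its changes turn any other segment into u), so the proto-segment is *u.
The remaining positions agree across the daughters. Check the candidate against every language:
Venike: *vunbamna
  vunbamna → vunpamna   [unconditioned shift]
  vunpamna (rule 2 does not apply)
  vunpamna → vumpamna   [nasal place assimilation]
  giving Venike vumpamna.
Sarevic: *vunbamna
  vunbamna → vonbamna   [vowel merger]
  vonbamna (rule 2 does not apply)
  vonbamna (rule 3 does not apply)
  vonbamna → vonvamna   [unconditioned shift]
  giving Sarevic vonvamna.
*vunbamna is the unique common source.

*vunbamna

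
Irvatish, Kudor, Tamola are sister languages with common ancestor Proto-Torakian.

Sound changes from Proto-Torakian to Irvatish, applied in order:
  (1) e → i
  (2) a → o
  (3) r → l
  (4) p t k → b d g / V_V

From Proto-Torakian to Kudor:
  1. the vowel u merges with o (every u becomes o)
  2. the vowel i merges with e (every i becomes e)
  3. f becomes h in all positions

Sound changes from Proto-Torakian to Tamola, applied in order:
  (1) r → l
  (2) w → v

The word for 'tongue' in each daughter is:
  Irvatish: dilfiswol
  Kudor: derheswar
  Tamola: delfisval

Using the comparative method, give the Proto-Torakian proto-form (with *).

*derfiswar

Position 8: Irvatish has o, Kudor has a, Tamola has a. Kudor preserves a here (none of its changes turn any other segment into a), so the proto-segment is *a.
Position 9: Irvatish has l, Kudor has r, Tamola has l. Kudor preserves r here (none of its changes turn any other segment into r), so the proto-segment is *r.
Continuing position by position gives *derfiswar; check it forward:
Irvatish: start from *derfiswar.
  rule 1 (vowel merger): derfiswar → dirfiswar
  rule 2 (vowel merger): dirfiswar → dirfiswor
  rule 3 (unconditioned shift): dirfiswor → dilfiswol
  rule 4: no change — dilfiswol
  ⇒ Irvatish dilfiswol
Kudor: *derfiswar
  derfiswar (rule 1 does not apply)
  derfiswar → derfeswar   [vowel merger]
  derfeswar → derheswar   [unconditioned shift]
  giving Kudor derheswar.
Tamola: *derfiswar > delfiswal > delfisval  (by unconditioned shift, unconditioned shift)
No other proto-form is consistent with every reflex, so the reconstruction is *derfiswar.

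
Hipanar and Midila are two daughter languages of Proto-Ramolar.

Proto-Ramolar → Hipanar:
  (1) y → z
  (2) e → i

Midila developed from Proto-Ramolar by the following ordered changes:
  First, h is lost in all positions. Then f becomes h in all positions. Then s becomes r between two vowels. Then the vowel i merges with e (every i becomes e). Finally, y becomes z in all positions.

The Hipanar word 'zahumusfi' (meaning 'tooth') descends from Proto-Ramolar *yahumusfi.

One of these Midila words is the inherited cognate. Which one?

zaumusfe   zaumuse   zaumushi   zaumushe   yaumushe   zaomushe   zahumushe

Midila: start from *yahumusfi.
  rule 1 (h-loss): yahumusfi → yaumusfi
  rule 2 (unconditioned shift): yaumusfi → yaumushi
  rule 3: no change — yaumushi
  rule 4 (vowel merger): yaumushi → yaumushe
  rule 5 (unconditioned shift): yaumushe → zaumushe
  ⇒ Midila zaumushe
The other candidates each miss or misapply at least one Midila change.

zaumushe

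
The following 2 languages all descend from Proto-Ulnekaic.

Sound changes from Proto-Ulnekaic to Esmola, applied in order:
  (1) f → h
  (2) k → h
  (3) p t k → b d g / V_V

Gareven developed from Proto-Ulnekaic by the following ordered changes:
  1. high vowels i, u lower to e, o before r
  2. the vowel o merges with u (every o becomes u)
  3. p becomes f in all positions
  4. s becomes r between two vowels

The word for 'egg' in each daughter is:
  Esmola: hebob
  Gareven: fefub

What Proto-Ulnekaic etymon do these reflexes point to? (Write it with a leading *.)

Position 1: Esmola has h, Gareven has f. Taking the neighbouring segments as reconstructed: Esmola h could go back to *k or *f or *h; Gareven f could go back to *p or *f — the one source consistent with every daughter is *f.
Position 4: Esmola has o, Gareven has u. Esmola preserves o here (none of its changes turn any other segment into o), so the proto-segment is *o.
Verify the candidate proto-form against each daughter:
Esmola: *fepob
  fepob → hepob   [unconditioned shift]
  hepob (rule 2 does not apply)
  hepob → hebob   [intervocalic voicing]
  giving Esmola hebob.
Gareven: *fepob > fepub > fefub  (by vowel merger, unconditioned shift)
No other proto-form is consistent with every reflex, so the reconstruction is *fepob.

*fepob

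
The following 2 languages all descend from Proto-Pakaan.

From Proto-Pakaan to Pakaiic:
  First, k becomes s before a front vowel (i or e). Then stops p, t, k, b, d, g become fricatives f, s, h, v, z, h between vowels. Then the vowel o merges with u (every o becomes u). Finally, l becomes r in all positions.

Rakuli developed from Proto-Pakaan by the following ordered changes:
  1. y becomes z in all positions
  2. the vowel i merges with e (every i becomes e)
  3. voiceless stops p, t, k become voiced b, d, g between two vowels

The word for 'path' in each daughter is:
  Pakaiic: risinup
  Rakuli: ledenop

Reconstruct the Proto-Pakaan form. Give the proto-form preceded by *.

*litinop

Position 1: Pakaiic has r, Rakuli has l. Rakuli preserves l here (none of its changes turn any other segment into l), so the proto-segment is *l.
Position 2: Pakaiic has i, Rakuli has e. Pakaiic preserves i here (none of its changes turn any other segment into i), so the proto-segment is *i.
Verify the candidate proto-form against each daughter:
Pakaiic: start from *litinop.
  rule 1: no change — litinop
  rule 2 (intervocalic lenition): litinop → lisinop
  rule 3 (vowel merger): lisinop → lisinup
  rule 4 (unconditioned shift): lisinup → risinup
  ⇒ Pakaiic risinup
Rakuli: start from *litinop.
  rule 1: no change — litinop
  rule 2 (vowel merger): litinop → letenop
  rule 3 (intervocalic voicing): letenop → ledenop
  ⇒ Rakuli ledenop
Only *litinop yields all of Pakaiic risinup, Rakuli ledenop.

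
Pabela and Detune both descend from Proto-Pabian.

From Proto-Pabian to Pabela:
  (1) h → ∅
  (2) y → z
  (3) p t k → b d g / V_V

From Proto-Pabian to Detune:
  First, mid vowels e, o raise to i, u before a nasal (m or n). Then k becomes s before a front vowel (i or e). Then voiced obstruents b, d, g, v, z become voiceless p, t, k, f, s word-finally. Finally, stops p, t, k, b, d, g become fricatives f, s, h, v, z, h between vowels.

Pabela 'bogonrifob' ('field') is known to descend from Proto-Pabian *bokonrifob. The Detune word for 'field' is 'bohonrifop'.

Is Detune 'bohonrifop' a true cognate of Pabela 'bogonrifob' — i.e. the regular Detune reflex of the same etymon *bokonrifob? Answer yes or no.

Derive the expected Detune reflex of *bokonrifob:
Detune: *bokonrifob
  bokonrifob → bokunrifob   [pre-nasal raising]
  bokunrifob (rule 2 does not apply)
  bokunrifob → bokunrifop   [final devoicing]
  bokunrifop → bohunrifop   [intervocalic lenition]
  giving Detune bohunrifop.
The regular Detune reflex would be 'bohunrifop', but the attested form is 'bohonrifop'. The correspondence is irregular, so they are not cognates (the Detune form has a different source).

no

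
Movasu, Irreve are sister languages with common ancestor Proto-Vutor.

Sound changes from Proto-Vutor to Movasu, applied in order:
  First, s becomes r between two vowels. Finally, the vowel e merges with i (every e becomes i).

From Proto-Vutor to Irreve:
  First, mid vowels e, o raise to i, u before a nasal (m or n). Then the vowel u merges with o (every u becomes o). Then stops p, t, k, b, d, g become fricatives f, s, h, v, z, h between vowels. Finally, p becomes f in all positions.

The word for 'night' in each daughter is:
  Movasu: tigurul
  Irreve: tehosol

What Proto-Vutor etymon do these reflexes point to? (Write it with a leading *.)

*tegusul

Position 5: Movasu has r, Irreve has s. Taking the neighbouring segments as reconstructed: Movasu r could go back to *s or *r; Irreve s could go back to *t or *s — the one source consistent with every daughter is *s.
Position 6: Movasu has u, Irreve has o. Movasu preserves u here (none of its changes turn any other segment into u), so the proto-segment is *u.
Position 4: Movasu has u, Irreve has o. Movasu preserves u here (none of its changes turn any other segment into u), so the proto-segment is *u.
Verify the candidate proto-form against each daughter:
Movasu: *tegusul
  tegusul → tegurul   [rhotacism]
  tegurul → tigurul   [vowel merger]
  giving Movasu tigurul.
Irreve: *tegusul > tegosol > tehosol  (by vowel merger, intervocalic lenition)
*tegusul is the unique common source.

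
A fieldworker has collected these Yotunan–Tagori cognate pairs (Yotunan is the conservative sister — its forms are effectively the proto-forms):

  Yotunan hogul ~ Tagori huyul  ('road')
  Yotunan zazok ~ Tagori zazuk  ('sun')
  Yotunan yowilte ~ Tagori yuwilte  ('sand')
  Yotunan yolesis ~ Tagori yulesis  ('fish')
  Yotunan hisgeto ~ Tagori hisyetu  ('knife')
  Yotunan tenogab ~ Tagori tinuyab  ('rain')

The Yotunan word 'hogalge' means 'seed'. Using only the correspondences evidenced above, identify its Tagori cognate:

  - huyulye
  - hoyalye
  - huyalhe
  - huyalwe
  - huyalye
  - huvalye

huyalye

hogul ~ huyul, zazok ~ zazuk — Yotunan o corresponds to Tagori u after a consonant, before a consonant other than r, m, n, p, b, f, v.
tenogab ~ tinuyab — Yotunan g corresponds to Tagori y between vowels (before a back vowel).
hisgeto ~ hisyetu — Yotunan g corresponds to Tagori y after a consonant, before a front vowel.
Applying these to Yotunan 'hogalge':
  hogalge → hugalge   (o→u after a consonant, before a consonant other than r, m, n, p, b, f, v)
  hugalge → huyalge   (g→y between vowels (before a back vowel))
  huyalge → huyalye   (g→y after a consonant, before a front vowel)
So the Tagori cognate is 'huyalye'.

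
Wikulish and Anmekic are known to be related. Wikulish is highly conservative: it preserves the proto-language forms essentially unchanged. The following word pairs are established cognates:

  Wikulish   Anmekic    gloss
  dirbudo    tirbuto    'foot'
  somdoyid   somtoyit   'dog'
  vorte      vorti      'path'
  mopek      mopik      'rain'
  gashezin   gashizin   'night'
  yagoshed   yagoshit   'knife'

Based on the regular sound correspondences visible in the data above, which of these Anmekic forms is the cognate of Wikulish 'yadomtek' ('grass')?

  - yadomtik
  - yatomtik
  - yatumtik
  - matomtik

yatomtik

dirbudo ~ tirbuto — Wikulish d corresponds to Anmekic t between vowels (before a back vowel).
mopek ~ mopik, gashezin ~ gashizin — Wikulish e corresponds to Anmekic i after a consonant, before a consonant other than r, m, n, p, b, f, v.
Applying these to Wikulish 'yadomtek':
  yadomtek → yatomtek   (d→t between vowels (before a back vowel))
  yatomtek → yatomtik   (e→i after a consonant, before a consonant other than r, m, n, p, b, f, v)
So the Anmekic cognate is 'yatomtik'.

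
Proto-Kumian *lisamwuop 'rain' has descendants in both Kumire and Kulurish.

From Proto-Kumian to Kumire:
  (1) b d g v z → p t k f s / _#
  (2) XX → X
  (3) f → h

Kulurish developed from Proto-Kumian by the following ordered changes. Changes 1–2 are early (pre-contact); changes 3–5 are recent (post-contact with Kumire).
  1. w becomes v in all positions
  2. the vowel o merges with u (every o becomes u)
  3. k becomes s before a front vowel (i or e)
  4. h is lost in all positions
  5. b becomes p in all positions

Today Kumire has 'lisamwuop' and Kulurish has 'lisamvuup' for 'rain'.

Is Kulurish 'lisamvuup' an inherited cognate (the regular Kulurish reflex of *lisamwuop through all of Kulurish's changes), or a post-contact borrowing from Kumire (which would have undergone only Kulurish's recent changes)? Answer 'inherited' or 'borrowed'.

inherited

If inherited, *lisamwuop would pass through all of Kulurish's changes:
Kulurish: start from *lisamwuop.
  rule 1 (unconditioned shift): lisamwuop → lisamvuop
  rule 2 (vowel merger): lisamvuop → lisamvuup
  rule 3: no change — lisamvuup
  rule 4: no change — lisamvuup
  rule 5: no change — lisamvuup
  ⇒ Kulurish lisamvuup
If borrowed from Kumire 'lisamwuop' after the early changes, it would undergo only the recent ones:
  rule 3 (palatalisation): no change (lisamwuop)
  rule 4 (h-loss): no change (lisamwuop)
  rule 5 (unconditioned shift): no change (lisamwuop)
  ⇒ as a loan: lisamwuop
Kulurish 'lisamvuup' matches the inherited outcome exactly, so it is an inherited cognate, not a loan.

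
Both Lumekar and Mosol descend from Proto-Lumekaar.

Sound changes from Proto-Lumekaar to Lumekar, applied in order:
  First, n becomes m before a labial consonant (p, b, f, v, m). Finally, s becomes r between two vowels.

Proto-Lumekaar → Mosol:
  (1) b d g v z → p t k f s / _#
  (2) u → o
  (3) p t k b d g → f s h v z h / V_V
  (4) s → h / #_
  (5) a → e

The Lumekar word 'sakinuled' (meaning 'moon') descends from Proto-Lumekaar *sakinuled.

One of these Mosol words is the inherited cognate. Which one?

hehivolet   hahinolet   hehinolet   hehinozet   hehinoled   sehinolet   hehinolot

Mosol: *sakinuled
  sakinuled → sakinulet   [final devoicing]
  sakinulet → sakinolet   [vowel merger]
  sakinolet → sahinolet   [intervocalic lenition]
  sahinolet → hahinolet   [debuccalisation]
  hahinolet → hehinolet   [vowel merger]
  giving Mosol hehinolet.

hehinolet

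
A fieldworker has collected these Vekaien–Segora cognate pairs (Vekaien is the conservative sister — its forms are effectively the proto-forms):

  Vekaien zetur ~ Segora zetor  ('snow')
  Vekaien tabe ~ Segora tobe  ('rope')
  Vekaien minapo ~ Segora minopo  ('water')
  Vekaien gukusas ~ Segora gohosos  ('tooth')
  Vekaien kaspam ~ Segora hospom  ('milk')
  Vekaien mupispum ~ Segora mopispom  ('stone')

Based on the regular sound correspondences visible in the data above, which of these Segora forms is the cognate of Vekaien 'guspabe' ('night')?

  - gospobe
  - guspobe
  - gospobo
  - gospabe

gukusas ~ gohosos — Vekaien u corresponds to Segora o after a consonant, before a consonant other than r, m, n, p, b, f, v.
tabe ~ tobe — Vekaien a corresponds to Segora o after a consonant, before a labial obstruent.
Applying these to Vekaien 'guspabe':
  guspabe → gospabe   (u→o after a consonant, before a consonant other than r, m, n, p, b, f, v)
  gospabe → gospobe   (a→o after a consonant, before a labial obstruent)
So the Segora cognate is 'gospobe'.

gospobe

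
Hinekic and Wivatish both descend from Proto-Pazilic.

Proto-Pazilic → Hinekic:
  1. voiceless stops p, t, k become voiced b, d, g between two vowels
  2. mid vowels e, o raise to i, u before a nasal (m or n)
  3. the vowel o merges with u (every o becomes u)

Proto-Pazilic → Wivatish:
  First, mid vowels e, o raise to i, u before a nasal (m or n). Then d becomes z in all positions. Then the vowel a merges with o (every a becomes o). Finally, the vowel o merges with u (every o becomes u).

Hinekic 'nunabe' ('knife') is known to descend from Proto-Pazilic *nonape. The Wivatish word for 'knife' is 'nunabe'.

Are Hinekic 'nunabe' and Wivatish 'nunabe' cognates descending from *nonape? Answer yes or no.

no

Derive the expected Wivatish reflex of *nonape:
Wivatish: *nonape > nunape > nunope > nunupe  (by pre-nasal raising, vowel merger, vowel merger)
The regular Wivatish reflex would be 'nunupe', but the attested form is 'nunabe'. The correspondence is irregular, so they are not cognates (the Wivatish form has a different source).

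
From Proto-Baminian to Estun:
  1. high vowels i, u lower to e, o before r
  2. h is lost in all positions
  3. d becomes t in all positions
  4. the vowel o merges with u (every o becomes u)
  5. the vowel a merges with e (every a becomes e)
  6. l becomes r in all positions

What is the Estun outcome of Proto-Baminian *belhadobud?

beretubut

Estun: *belhadobud
  belhadobud (rule 1 does not apply)
  belhadobud → beladobud   [h-loss]
  beladobud → belatobut   [unconditioned shift]
  belatobut → belatubut   [vowel merger]
  belatubut → beletubut   [vowel merger]
  beletubut → beretubut   [unconditioned shift]
  giving Estun beretubut.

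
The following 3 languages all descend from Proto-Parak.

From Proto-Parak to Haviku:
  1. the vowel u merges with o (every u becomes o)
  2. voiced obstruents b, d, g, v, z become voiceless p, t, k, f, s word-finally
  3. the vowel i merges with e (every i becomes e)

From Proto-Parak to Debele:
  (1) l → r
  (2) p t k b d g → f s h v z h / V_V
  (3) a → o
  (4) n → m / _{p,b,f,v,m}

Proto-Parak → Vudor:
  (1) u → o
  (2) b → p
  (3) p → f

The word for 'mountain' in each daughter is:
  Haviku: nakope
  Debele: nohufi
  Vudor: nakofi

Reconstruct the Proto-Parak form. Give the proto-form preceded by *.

*nakupi

Position 3: Haviku has k, Debele has h, Vudor has k. Vudor preserves k here (none of its changes turn any other segment into k), so the proto-segment is *k.
Position 5: Haviku has p, Debele has f, Vudor has f. Taking the neighbouring segments as reconstructed: Haviku p can only go back to *p; Debele f could go back to *p or *f; Vudor f could go back to *p or *b or *f — the one source consistent with every daughter is *p.
Continuing position by position gives *nakupi; check it forward:
Haviku: *nakupi
  nakupi → nakopi   [vowel merger]
  nakopi (rule 2 does not apply)
  nakopi → nakope   [vowel merger]
  giving Haviku nakope.
Debele: *nakupi
  nakupi (rule 1 does not apply)
  nakupi → nahufi   [intervocalic lenition]
  nahufi → nohufi   [vowel merger]
  nohufi (rule 4 does not apply)
  giving Debele nohufi.
Vudor: *nakupi
  nakupi → nakopi   [vowel merger]
  nakopi (rule 2 does not apply)
  nakopi → nakofi   [unconditioned shift]
  giving Vudor nakofi.
*nakupi is the unique common source.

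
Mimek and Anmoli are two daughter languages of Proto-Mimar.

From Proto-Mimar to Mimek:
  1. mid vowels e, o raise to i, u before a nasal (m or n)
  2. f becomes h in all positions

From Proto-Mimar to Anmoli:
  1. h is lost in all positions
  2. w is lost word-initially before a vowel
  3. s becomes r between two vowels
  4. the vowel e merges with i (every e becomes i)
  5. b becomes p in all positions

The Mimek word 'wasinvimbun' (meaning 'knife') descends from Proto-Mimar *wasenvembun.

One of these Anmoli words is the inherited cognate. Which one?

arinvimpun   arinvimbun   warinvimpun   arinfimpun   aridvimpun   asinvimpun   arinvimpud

Anmoli: start from *wasenvembun.
  rule 1: no change — wasenvembun
  rule 2 (glide loss): wasenvembun → asenvembun
  rule 3 (rhotacism): asenvembun → arenvembun
  rule 4 (vowel merger): arenvembun → arinvimbun
  rule 5 (unconditioned shift): arinvimbun → arinvimpun
  ⇒ Anmoli arinvimpun
Only 'arinvimpun' matches the regular Anmoli development of *wasenvembun.

arinvimpun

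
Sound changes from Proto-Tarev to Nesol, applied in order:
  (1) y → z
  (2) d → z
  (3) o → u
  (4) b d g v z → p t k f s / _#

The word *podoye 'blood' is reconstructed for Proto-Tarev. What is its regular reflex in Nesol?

puzuze

Nesol: *podoye
  podoye → podoze   [unconditioned shift]
  podoze → pozoze   [unconditioned shift]
  pozoze → puzuze   [vowel merger]
  puzuze (rule 4 does not apply)
  giving Nesol puzuze.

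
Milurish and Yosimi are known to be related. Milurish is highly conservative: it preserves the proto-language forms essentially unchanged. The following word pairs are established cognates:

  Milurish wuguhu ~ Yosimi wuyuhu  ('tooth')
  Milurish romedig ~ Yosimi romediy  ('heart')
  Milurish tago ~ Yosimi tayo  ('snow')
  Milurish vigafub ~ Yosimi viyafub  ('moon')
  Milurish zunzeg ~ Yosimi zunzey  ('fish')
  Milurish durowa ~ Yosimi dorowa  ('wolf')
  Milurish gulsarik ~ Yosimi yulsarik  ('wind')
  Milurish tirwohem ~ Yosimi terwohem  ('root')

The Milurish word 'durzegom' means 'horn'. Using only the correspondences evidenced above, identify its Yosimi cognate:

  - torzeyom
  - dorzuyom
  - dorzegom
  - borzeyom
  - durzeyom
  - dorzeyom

durowa ~ dorowa — Milurish u corresponds to Yosimi o after a consonant, before r.
tago ~ tayo — Milurish g corresponds to Yosimi y between vowels (before a back vowel).
Applying these to Milurish 'durzegom':
  durzegom → dorzegom   (u→o after a consonant, before r)
  dorzegom → dorzeyom   (g→y between vowels (before a back vowel))
So the Yosimi cognate is 'dorzeyom'.

dorzeyom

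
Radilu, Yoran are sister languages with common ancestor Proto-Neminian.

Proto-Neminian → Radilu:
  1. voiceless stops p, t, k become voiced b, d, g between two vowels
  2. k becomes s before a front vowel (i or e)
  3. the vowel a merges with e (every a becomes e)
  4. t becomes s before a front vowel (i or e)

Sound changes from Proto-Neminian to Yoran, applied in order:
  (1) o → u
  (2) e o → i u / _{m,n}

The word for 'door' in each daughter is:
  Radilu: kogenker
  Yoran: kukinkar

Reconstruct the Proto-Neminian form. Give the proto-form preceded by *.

*kokenkar

Position 2: Radilu has o, Yoran has u. Radilu preserves o here (none of its changes turn any other segment into o), so the proto-segment is *o.
Position 3: Radilu has g, Yoran has k. Yoran preserves k here (none of its changes turn any other segment into k), so the proto-segment is *k.
Position 4: Radilu has e, Yoran has i. Taking the neighbouring segments as reconstructed: Radilu e could go back to *a or *e; Yoran i could go back to *e or *i — the one source consistent with every daughter is *e.
Verify the candidate proto-form against each daughter:
Radilu: start from *kokenkar.
  rule 1 (intervocalic voicing): kokenkar → kogenkar
  rule 2: no change — kogenkar
  rule 3 (vowel merger): kogenkar → kogenker
  rule 4: no change — kogenker
  ⇒ Radilu kogenker
Yoran: start from *kokenkar.
  rule 1 (vowel merger): kokenkar → kukenkar
  rule 2 (pre-nasal raising): kukenkar → kukinkar
  ⇒ Yoran kukinkar
*kokenkar is the unique common source.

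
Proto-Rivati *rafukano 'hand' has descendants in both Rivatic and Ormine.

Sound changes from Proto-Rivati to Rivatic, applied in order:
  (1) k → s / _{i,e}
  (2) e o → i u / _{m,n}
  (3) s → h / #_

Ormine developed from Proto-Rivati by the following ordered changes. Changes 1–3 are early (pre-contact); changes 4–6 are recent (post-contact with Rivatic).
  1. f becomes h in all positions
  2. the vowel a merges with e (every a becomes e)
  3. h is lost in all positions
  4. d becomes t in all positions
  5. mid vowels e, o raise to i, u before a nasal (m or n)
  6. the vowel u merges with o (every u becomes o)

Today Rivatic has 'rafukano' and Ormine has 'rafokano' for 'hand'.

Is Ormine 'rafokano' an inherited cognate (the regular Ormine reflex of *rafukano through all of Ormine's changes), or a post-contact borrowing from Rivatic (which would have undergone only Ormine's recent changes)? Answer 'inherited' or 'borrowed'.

borrowed

If inherited, *rafukano would pass through all of Ormine's changes:
Ormine: *rafukano > rahukano > rehukeno > reukeno > reukino > reokino  (by unconditioned shift, vowel merger, h-loss, pre-nasal raising, vowel merger)
If borrowed from Rivatic 'rafukano' after the early changes, it would undergo only the recent ones:
  rule 4 (unconditioned shift): no change (rafukano)
  rule 5 (pre-nasal raising): no change (rafukano)
  rule 6 (vowel merger): rafukano → rafokano
  ⇒ as a loan: rafokano
Ormine 'rafokano' matches the loan outcome 'rafokano', not the inherited 'reokino' — it skipped the early Ormine changes, so it was borrowed from Rivatic.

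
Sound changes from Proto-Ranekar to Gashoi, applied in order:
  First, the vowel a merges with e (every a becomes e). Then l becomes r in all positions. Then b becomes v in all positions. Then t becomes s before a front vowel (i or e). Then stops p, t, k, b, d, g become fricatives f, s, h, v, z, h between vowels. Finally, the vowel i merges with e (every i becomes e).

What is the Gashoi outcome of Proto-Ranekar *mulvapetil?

Gashoi: *mulvapetil > mulvepetil > murvepetir > murvepesir > murvefesir > murvefeser  (by vowel merger, unconditioned shift, palatalisation, intervocalic lenition, vowel merger)

murvefeser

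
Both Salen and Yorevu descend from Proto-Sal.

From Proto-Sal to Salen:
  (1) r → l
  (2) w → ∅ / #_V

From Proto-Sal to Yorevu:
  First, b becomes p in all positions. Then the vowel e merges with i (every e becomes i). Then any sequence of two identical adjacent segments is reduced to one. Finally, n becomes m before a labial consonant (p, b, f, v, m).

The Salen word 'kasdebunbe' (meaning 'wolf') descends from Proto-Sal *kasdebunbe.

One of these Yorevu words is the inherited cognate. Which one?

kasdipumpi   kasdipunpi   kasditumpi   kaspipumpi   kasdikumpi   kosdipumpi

Yorevu: *kasdebunbe
  kasdebunbe → kasdepunpe   [unconditioned shift]
  kasdepunpe → kasdipunpi   [vowel merger]
  kasdipunpi (rule 3 does not apply)
  kasdipunpi → kasdipumpi   [nasal place assimilation]
  giving Yorevu kasdipumpi.
Among the options, 'kasdipumpi' alone shows every Yorevu change applied in order.

kasdipumpi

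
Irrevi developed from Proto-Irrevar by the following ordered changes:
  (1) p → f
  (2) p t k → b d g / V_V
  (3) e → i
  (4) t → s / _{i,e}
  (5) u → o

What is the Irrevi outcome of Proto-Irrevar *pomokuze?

fomogozi

Irrevi: start from *pomokuze.
  rule 1 (unconditioned shift): pomokuze → fomokuze
  rule 2 (intervocalic voicing): fomokuze → fomoguze
  rule 3 (vowel merger): fomoguze → fomoguzi
  rule 4: no change — fomoguzi
  rule 5 (vowel merger): fomoguzi → fomogozi
  ⇒ Irrevi fomogozi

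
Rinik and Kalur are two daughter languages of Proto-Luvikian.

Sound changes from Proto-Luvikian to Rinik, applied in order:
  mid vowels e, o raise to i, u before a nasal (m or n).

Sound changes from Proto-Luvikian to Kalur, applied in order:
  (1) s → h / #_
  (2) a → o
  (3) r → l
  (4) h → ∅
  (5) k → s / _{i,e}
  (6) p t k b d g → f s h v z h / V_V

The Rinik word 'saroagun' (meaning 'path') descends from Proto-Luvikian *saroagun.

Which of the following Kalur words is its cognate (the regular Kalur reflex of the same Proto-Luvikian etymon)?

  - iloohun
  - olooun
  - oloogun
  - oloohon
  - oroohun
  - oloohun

oloohun

Kalur: *saroagun > haroagun > horoogun > holoogun > oloogun > oloohun  (by debuccalisation, vowel merger, unconditioned shift, h-loss, intervocalic lenition)
The other candidates each miss or misapply at least one Kalur change.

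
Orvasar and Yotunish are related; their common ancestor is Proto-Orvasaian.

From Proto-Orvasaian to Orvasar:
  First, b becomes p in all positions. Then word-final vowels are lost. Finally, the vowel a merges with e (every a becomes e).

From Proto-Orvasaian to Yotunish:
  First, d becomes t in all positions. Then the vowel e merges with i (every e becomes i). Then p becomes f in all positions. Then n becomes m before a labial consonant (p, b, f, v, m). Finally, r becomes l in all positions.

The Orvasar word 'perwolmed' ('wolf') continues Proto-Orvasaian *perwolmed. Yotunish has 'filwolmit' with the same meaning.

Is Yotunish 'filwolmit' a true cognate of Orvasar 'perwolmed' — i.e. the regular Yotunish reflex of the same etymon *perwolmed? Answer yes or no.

Derive the expected Yotunish reflex of *perwolmed:
Yotunish: *perwolmed
  perwolmed → perwolmet   [unconditioned shift]
  perwolmet → pirwolmit   [vowel merger]
  pirwolmit → firwolmit   [unconditioned shift]
  firwolmit (rule 4 does not apply)
  firwolmit → filwolmit   [unconditioned shift]
  giving Yotunish filwolmit.
Yotunish 'filwolmit' matches the regular reflex exactly, so the pair is cognate.

yes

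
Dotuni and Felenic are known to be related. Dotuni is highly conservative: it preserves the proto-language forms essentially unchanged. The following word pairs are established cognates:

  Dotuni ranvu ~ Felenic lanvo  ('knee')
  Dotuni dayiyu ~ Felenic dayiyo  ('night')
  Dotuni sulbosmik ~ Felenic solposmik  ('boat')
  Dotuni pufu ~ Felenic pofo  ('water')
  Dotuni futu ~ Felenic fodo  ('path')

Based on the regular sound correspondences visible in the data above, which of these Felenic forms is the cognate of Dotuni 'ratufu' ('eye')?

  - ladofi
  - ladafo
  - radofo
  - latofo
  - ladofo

ladofo

ranvu ~ lanvo — Dotuni r corresponds to Felenic l word-initially before a back vowel.
futu ~ fodo — Dotuni t corresponds to Felenic d between vowels (before a back vowel).
pufu ~ pofo — Dotuni u corresponds to Felenic o after a consonant, before a labial obstruent.
ranvu ~ lanvo, dayiyu ~ dayiyo — Dotuni u corresponds to Felenic o word-finally.
Applying these to Dotuni 'ratufu':
  ratufu → latufu   (r→l word-initially before a back vowel)
  latufu → ladufu   (t→d between vowels (before a back vowel))
  ladufu → ladofu   (u→o after a consonant, before a labial obstruent)
  ladofu → ladofo   (u→o word-finally)
So the Felenic cognate is 'ladofo'.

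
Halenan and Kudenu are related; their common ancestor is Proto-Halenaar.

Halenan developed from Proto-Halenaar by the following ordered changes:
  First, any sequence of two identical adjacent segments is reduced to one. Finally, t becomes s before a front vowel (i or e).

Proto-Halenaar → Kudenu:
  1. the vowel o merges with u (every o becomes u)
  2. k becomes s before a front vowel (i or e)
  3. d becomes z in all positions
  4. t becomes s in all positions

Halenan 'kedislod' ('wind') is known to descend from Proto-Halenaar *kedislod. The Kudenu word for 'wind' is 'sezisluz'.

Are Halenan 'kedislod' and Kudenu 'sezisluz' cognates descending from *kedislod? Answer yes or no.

Derive the expected Kudenu reflex of *kedislod:
Kudenu: start from *kedislod.
  rule 1 (vowel merger): kedislod → kedislud
  rule 2 (palatalisation): kedislud → sedislud
  rule 3 (unconditioned shift): sedislud → sezisluz
  rule 4: no change — sezisluz
  ⇒ Kudenu sezisluz
Kudenu 'sezisluz' matches the regular reflex exactly, so the pair is cognate.

yes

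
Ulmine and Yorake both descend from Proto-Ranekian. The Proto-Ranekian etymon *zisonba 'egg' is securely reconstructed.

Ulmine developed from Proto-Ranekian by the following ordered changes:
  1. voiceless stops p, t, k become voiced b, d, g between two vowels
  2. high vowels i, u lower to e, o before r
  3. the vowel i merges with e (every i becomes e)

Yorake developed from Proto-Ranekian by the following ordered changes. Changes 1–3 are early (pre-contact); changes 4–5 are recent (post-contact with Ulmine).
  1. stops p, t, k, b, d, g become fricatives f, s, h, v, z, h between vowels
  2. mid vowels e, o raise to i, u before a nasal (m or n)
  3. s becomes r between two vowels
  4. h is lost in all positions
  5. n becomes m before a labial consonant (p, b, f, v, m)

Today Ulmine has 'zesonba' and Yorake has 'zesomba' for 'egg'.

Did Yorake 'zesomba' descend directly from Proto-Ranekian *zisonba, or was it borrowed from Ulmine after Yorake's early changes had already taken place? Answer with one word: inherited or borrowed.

borrowed

If inherited, *zisonba would pass through all of Yorake's changes:
Yorake: start from *zisonba.
  rule 1: no change — zisonba
  rule 2 (pre-nasal raising): zisonba → zisunba
  rule 3 (rhotacism): zisunba → zirunba
  rule 4: no change — zirunba
  rule 5 (nasal place assimilation): zirunba → zirumba
  ⇒ Yorake zirumba
If borrowed from Ulmine 'zesonba' after the early changes, it would undergo only the recent ones:
  rule 4 (h-loss): no change (zesonba)
  rule 5 (nasal place assimilation): zesonba → zesomba
  ⇒ as a loan: zesomba
Yorake 'zesomba' matches the loan outcome 'zesomba', not the inherited 'zirumba' — it skipped the early Yorake changes, so it was borrowed from Ulmine.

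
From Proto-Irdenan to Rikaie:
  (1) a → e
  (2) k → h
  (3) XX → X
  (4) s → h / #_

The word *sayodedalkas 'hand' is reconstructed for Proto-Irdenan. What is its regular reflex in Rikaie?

heyodedelhes

Rikaie: *sayodedalkas > seyodedelkes > seyodedelhes > heyodedelhes  (by vowel merger, unconditioned shift, debuccalisation)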